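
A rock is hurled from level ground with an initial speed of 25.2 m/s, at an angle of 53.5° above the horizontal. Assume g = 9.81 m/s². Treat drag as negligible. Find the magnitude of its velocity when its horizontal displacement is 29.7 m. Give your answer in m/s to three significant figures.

Resolve: vₓ = 25.20 cos 53.5° = 14.99 m/s and v_y0 = 25.20 sin 53.5° = 20.26 m/s.
x = vₓ t ⇒ t = 29.7/14.99 = 1.981 s.
Vertical velocity there: v_y = v_y0 − g t = 20.26 − 9.81 × 1.981 = 0.8198 m/s.
Speed: √(vₓ² + v_y²) = √(14.99² + 0.8198²) = 15.01 m/s.

15.0 m/s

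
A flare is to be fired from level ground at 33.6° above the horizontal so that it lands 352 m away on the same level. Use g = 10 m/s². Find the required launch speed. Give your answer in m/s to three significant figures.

Level-ground range: R = v₀² sin(2θ)/g, so v₀ = √(gR / sin 2θ).
v₀ = √(10.0 × 352 / sin 67.20°) = √(3520 / 0.9219) = √3818.4 = 61.79 m/s.

61.8 m/s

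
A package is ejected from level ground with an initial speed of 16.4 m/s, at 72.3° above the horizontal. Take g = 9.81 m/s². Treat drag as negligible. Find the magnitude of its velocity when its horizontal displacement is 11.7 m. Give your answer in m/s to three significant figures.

8.92 m/s

Components: vₓ = 16.40 cos 72.3° = 4.986 m/s, v_y0 = 16.40 sin 72.3° = 15.62 m/s.
Time to reach x = 11.7 m: t = x/vₓ = 11.7/4.986 = 2.347 s.
Vertical velocity there: v_y = v_y0 − g t = 15.62 − 9.81 × 2.347 = −7.396 m/s.
Speed: √(vₓ² + v_y²) = √(4.986² + 7.396²) = 8.919 m/s.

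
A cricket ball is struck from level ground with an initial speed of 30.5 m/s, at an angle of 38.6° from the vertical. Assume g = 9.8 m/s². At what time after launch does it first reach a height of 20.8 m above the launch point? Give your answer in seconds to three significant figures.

Horizontal component vₓ = 30.50 sin 38.6° = 19.03 m/s; vertical v_y0 = 30.50 cos 38.6° = 23.84 m/s.
Height y(t) = 23.84 t − 4.900 t² = 20.8 gives 4.900 t² − 23.84 t + 20.8 = 0.
Quadratic formula: t = (23.84 ± √160.49) / 9.80 = (23.84 ± 12.67) / 9.80 → t = 1.140 s or 3.725 s.
The first (ascending) time is 1.140 s.

1.14 s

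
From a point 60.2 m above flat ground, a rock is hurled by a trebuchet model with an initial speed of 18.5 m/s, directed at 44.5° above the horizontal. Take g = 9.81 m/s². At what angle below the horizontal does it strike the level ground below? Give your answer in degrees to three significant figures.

70.2°

vₓ = 18.50 cos 44.5° = 13.20 m/s; v_y0 = 18.50 sin 44.5° = 12.97 m/s.
Vertical motion (up positive, ground at y = 0): 4.905 t² − (12.97) t − 60.2 = 0, so t = (12.97 + √(12.97² + 2·9.81·60.2)) / 9.81 = (12.97 + 36.73) / 9.81 = 5.066 s.
At impact: v_y = v_y0 − g t = −36.73 m/s; vₓ = 13.20 m/s.
Angle below horizontal: arctan(|v_y|/vₓ) = arctan(36.73/13.20) = 70.24°.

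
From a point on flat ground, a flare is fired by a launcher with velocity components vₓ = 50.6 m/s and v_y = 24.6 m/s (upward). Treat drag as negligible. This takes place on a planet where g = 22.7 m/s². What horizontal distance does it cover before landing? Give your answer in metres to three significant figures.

110 m

Time aloft: T = 2 v_y0 / g = 2 × 24.60 / 22.7 = 2.167 s.
Horizontal distance R = vₓ T = 50.60 × 2.167 = 109.7 m.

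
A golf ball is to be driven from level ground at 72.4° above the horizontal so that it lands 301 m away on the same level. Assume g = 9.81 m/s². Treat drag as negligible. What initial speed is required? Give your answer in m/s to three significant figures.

71.6 m/s

On level ground R = v₀² sin 2θ / g ⇒ v₀ = √(gR / sin 2θ).
v₀ = √(9.81 × 301 / sin 144.8°) = √(2953 / 0.5764) = √5122.6 = 71.57 m/s.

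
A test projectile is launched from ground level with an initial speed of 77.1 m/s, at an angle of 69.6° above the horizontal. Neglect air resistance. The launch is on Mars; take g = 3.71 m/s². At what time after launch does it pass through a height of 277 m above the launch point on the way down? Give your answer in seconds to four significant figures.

34.65 s

Horizontal component vₓ = 77.10 cos 69.6° = 26.87 m/s; vertical v_y0 = 77.10 sin 69.6° = 72.26 m/s.
Require v_y0 t − ½ g t² = 277, i.e. 1.855 t² − 72.26 t + 277 = 0.
t = [72.26 ± √(72.26² − 2·3.71·277)] / 3.71 = (72.26 ± 56.27) / 3.71, so t = 4.310 s or t = 34.65 s.
The descending-branch root is 34.65 s.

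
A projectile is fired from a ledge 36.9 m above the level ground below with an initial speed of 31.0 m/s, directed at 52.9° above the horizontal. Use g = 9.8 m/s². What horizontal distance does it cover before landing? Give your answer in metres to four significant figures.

Horizontal component vₓ = 31.00 cos 52.9° = 18.70 m/s; vertical v_y0 = 31.00 sin 52.9° = 24.73 m/s.
Vertical motion (up positive, ground at y = 0): 4.900 t² − (24.73) t − 36.9 = 0, so t = (24.73 + √(24.73² + 2·9.80·36.9)) / 9.80 = (24.73 + 36.53) / 9.80 = 6.251 s.
Horizontal distance: R = vₓ t = 18.70 × 6.251 = 116.9 m.

116.9 m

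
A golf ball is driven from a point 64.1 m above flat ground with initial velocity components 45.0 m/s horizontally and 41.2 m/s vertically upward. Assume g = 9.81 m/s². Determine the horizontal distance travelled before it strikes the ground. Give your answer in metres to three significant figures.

Vertical motion (up positive, ground at y = 0): 4.905 t² − (41.20) t − 64.1 = 0, so t = (41.20 + √(41.20² + 2·9.81·64.1)) / 9.81 = (41.20 + 54.36) / 9.81 = 9.741 s.
Horizontal distance: R = vₓ t = 45.00 × 9.741 = 438.4 m.

438 m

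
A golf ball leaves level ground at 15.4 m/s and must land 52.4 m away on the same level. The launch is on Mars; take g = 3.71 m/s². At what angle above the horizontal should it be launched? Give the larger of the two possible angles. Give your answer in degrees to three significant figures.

R = v₀² sin 2θ / g gives sin 2θ = gR/v₀² = 3.71·52.4/15.4² = 0.8197.
2θ = 55.06° or 180° − 55.06° = 124.9°, so θ = 27.53° or 62.47°.
The larger angle is 62.47°.

62.5°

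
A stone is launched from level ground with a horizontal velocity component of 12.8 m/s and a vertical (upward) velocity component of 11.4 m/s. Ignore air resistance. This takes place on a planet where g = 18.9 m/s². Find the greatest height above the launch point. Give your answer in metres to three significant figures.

At the apex v_y = 0, so H = v_y0²/(2g) = 11.40²/37.80 = 3.438 m.

3.44 m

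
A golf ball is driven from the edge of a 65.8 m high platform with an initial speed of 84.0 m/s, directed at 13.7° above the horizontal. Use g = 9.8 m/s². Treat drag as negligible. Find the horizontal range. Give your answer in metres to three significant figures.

508 m

Components: vₓ = 84.00 cos 13.7° = 81.61 m/s, v_y0 = 84.00 sin 13.7° = 19.89 m/s.
With up positive and y = 0 at the ground: y(t) = 65.8 + (19.89) t − 4.900 t². Setting y = 0 and taking the positive root: t = [19.89 + √(19.89² + 2·9.80·65.8)] / 9.80 = (19.89 + 41.05) / 9.80 = 6.219 s.
Horizontal distance: R = vₓ t = 81.61 × 6.219 = 507.6 m.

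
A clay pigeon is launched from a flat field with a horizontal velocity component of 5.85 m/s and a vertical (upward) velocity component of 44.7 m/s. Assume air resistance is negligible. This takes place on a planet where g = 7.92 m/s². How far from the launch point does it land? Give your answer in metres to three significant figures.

66.0 m

Flight time T = 2 v_y0 / g = 11.29 s.
Horizontal distance R = vₓ T = 5.850 × 11.29 = 66.03 m.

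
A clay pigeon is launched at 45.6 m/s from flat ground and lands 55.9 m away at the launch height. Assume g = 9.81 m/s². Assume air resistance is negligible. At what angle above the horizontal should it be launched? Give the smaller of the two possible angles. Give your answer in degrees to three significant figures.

R = v₀² sin 2θ / g gives sin 2θ = gR/v₀² = 9.81·55.9/45.6² = 0.2637.
2θ = 15.29° or 180° − 15.29° = 164.7°, so θ = 7.646° or 82.35°.
The smaller angle is 7.646°.

7.65°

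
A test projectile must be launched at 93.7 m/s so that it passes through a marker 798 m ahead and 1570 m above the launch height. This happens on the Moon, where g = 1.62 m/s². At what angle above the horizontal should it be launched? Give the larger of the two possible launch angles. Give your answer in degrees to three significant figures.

84.8°

Trajectory: y = x tanθ − g x² (1 + tan²θ)/(2v₀²). With x = 798, y = 1570, v₀ = 93.7, g = 1.62:
58.75 tan²θ − 798 tanθ + (1629) = 0.
tanθ = [798 ± √(798² − 4 × 58.75 × (1629))] / (2 × 58.75) = (798 ± 504.0) / 117.5, giving tanθ = 2.502 or 11.08.
θ = 68.21° or 84.84°; the larger is 84.84°.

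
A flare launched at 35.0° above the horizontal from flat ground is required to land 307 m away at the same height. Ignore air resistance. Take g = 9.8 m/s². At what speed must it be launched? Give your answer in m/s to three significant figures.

On level ground R = v₀² sin 2θ / g ⇒ v₀ = √(gR / sin 2θ).
v₀ = √(9.80 × 307 / sin 70.00°) = √(3009 / 0.9397) = √3201.7 = 56.58 m/s.

56.6 m/s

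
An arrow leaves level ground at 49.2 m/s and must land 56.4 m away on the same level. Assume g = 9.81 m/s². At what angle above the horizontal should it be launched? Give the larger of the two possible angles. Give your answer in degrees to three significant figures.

Level-ground range R = v₀² sin(2θ)/g ⇒ sin(2θ) = gR/v₀² = 9.81 × 56.4 / 49.2² = 0.2286.
2θ = 13.21° or 180° − 13.21° = 166.8°, so θ = 6.606° or 83.39°.
The larger angle is 83.39°.

83.4°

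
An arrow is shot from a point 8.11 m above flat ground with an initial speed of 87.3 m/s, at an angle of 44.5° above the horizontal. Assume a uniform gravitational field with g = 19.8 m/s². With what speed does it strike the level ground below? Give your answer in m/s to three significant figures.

89.1 m/s

vₓ = 87.30 cos 44.5° = 62.27 m/s; v_y0 = 87.30 sin 44.5° = 61.19 m/s.
With up positive and y = 0 at the ground: y(t) = 8.11 + (61.19) t − 9.900 t². Setting y = 0 and taking the positive root: t = [61.19 + √(61.19² + 2·19.8·8.11)] / 19.8 = (61.19 + 63.76) / 19.8 = 6.311 s.
Vertical velocity at impact: v_y = v_y0 − g t = 61.19 − 19.8 × 6.311 = −63.76 m/s.
Speed: |v| = √(vₓ² + v_y²) = √(62.27² + 63.76²) = 89.12 m/s.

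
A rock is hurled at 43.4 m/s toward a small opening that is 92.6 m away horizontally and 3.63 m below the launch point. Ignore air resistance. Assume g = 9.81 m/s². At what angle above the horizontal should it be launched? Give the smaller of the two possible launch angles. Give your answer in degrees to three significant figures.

Trajectory: y = x tanθ − g x² (1 + tan²θ)/(2v₀²). With x = 92.6, y = −3.63, v₀ = 43.4, g = 9.81:
22.33 tan²θ − 92.6 tanθ + (18.70) = 0.
tanθ = [92.6 ± √(92.6² − 4 × 22.33 × (18.70))] / (2 × 22.33) = (92.6 ± 83.09) / 44.66, giving tanθ = 0.2129 or 3.934.
θ = 12.02° or 75.74°; the smaller is 12.02°.

12.0°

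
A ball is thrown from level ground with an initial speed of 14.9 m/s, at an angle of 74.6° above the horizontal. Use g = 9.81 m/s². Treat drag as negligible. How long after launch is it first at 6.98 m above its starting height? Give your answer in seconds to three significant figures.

Resolve: vₓ = 14.90 cos 74.6° = 3.957 m/s and v_y0 = 14.90 sin 74.6° = 14.37 m/s.
Height y(t) = 14.37 t − 4.905 t² = 6.98 gives 4.905 t² − 14.37 t + 6.98 = 0.
Quadratic formula: t = (14.37 ± √69.406) / 9.81 = (14.37 ± 8.331) / 9.81 → t = 0.6151 s or 2.314 s.
The first (ascending) time is 0.6151 s.

0.615 s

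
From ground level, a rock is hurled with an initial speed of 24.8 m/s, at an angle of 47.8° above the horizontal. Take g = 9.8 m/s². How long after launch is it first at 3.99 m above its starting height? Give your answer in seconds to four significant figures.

Horizontal component vₓ = 24.80 cos 47.8° = 16.66 m/s; vertical v_y0 = 24.80 sin 47.8° = 18.37 m/s.
Height y(t) = 18.37 t − 4.900 t² = 3.99 gives 4.900 t² − 18.37 t + 3.99 = 0.
Quadratic formula: t = (18.37 ± √259.32) / 9.80 = (18.37 ± 16.10) / 9.80 → t = 0.2315 s or 3.518 s.
The first (ascending) time is 0.2315 s.

0.2315 s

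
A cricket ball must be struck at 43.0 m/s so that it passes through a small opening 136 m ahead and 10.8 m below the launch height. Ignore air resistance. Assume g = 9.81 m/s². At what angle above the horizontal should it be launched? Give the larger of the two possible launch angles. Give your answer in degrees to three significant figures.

Trajectory: y = x tanθ − g x² (1 + tan²θ)/(2v₀²). With x = 136, y = −10.8, v₀ = 43.0, g = 9.81:
49.07 tan²θ − 136 tanθ + (38.27) = 0.
tanθ = [136 ± √(136² − 4 × 49.07 × (38.27))] / (2 × 49.07) = (136 ± 104.8) / 98.13, giving tanθ = 0.3178 or 2.454.
θ = 17.63° or 67.83°; the larger is 67.83°.

67.8°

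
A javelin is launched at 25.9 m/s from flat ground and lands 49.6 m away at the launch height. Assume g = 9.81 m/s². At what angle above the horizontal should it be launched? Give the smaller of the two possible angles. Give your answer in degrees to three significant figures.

From R = (v₀²/g) sin 2θ: sin 2θ = 9.81 × 49.6 / 670.81 = 0.7254.
2θ = 46.50° or 180° − 46.50° = 133.5°, so θ = 23.25° or 66.75°.
The smaller angle is 23.25°.

23.2°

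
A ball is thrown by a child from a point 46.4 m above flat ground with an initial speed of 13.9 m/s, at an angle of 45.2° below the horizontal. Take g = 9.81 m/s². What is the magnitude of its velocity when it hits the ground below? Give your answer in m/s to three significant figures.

Resolve: vₓ = 13.90 cos 45.2° = 9.794 m/s and v_y0 = −9.863 m/s (downward).
Vertical motion (up positive, ground at y = 0): 4.905 t² − (−9.863) t − 46.4 = 0, so t = (−9.863 + √(9.863² + 2·9.81·46.4)) / 9.81 = (−9.863 + 31.74) / 9.81 = 2.230 s.
Vertical velocity at impact: v_y = v_y0 − g t = −9.863 − 9.81 × 2.230 = −31.74 m/s.
Speed: |v| = √(vₓ² + v_y²) = √(9.794² + 31.74²) = 33.22 m/s.

33.2 m/s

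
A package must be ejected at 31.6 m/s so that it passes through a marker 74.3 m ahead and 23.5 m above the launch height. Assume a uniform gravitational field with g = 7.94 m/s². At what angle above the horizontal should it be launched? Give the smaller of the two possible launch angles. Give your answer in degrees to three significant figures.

38.7°

Trajectory: y = x tanθ − g x² (1 + tan²θ)/(2v₀²). With x = 74.3, y = 23.5, v₀ = 31.6, g = 7.94:
21.95 tan²θ − 74.3 tanθ + (45.45) = 0.
tanθ = [74.3 ± √(74.3² − 4 × 21.95 × (45.45))] / (2 × 21.95) = (74.3 ± 39.12) / 43.90, giving tanθ = 0.8014 or 2.584.
θ = 38.71° or 68.84°; the smaller is 38.71°.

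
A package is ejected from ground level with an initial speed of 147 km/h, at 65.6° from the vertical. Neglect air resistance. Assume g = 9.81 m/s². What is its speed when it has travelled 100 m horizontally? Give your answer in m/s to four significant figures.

38.38 m/s

Convert: 147 km/h = 147/3.6 = 40.83 m/s.
vₓ = 40.83 sin 65.6° = 37.19 m/s; v_y0 = 40.83 cos 65.6° = 16.87 m/s.
x = vₓ t ⇒ t = 100/37.19 = 2.689 s.
Vertical velocity there: v_y = v_y0 − g t = 16.87 − 9.81 × 2.689 = −9.512 m/s.
Speed: √(vₓ² + v_y²) = √(37.19² + 9.512²) = 38.38 m/s.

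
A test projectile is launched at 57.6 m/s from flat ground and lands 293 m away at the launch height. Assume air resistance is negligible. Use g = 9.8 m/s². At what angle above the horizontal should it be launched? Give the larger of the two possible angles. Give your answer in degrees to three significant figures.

60.0°

From R = (v₀²/g) sin 2θ: sin 2θ = 9.80 × 293 / 3317.8 = 0.8655.
2θ = 59.94° or 180° − 59.94° = 120.1°, so θ = 29.97° or 60.03°.
The larger angle is 60.03°.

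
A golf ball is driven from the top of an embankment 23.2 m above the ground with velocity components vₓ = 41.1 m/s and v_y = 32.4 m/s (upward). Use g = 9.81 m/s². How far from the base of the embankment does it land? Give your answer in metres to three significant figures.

The projectile lands when y = 23.2 + (32.40) t − ½·9.81·t² = 0. Positive root: t = (32.40 + √(32.40² + 2·9.81·23.2)) / 9.81 = (32.40 + 38.79) / 9.81 = 7.257 s.
Horizontal distance: R = vₓ t = 41.10 × 7.257 = 298.3 m.

298 m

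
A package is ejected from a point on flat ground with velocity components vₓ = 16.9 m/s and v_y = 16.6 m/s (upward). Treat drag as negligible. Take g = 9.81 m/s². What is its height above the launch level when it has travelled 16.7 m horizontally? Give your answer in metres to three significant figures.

11.6 m

Time to reach x = 16.7 m: t = x/vₓ = 16.7/16.90 = 0.9882 s.
Height: y = v_y0 t − ½ g t² = 16.60 × 0.9882 − 4.905 × 0.9882² = 16.40 − 4.790 = 11.61 m.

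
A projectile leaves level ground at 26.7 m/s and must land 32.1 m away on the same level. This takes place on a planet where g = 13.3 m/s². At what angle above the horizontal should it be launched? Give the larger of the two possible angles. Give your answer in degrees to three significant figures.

Level-ground range R = v₀² sin(2θ)/g ⇒ sin(2θ) = gR/v₀² = 13.3 × 32.1 / 26.7² = 0.5989.
2θ = 36.79° or 180° − 36.79° = 143.2°, so θ = 18.39° or 71.61°.
The larger angle is 71.61°.

71.6°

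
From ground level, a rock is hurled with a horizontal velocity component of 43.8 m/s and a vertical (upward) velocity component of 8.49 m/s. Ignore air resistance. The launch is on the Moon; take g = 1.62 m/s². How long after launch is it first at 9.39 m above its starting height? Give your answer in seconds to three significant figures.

1.26 s

Require v_y0 t − ½ g t² = 9.39, i.e. 0.8100 t² − 8.490 t + 9.39 = 0.
t = [8.490 ± √(8.490² − 2·1.62·9.39)] / 1.62 = (8.490 ± 6.454) / 1.62, so t = 1.257 s or t = 9.225 s.
The first (ascending) time is 1.257 s.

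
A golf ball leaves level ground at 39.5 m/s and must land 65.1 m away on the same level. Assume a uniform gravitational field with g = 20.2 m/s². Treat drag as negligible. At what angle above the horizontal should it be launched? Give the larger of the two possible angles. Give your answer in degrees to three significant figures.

R = v₀² sin 2θ / g gives sin 2θ = gR/v₀² = 20.2·65.1/39.5² = 0.8428.
2θ = 57.44° or 180° − 57.44° = 122.6°, so θ = 28.72° or 61.28°.
The larger angle is 61.28°.

61.3°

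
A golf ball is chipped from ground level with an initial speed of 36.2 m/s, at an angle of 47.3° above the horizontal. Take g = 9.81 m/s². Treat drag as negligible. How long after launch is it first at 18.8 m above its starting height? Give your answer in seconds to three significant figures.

Resolve: vₓ = 36.20 cos 47.3° = 24.55 m/s and v_y0 = 36.20 sin 47.3° = 26.60 m/s.
Require v_y0 t − ½ g t² = 18.8, i.e. 4.905 t² − 26.60 t + 18.8 = 0.
Quadratic formula: t = (26.60 ± √338.91) / 9.81 = (26.60 ± 18.41) / 9.81 → t = 0.8353 s or 4.589 s.
The first (ascending) time is 0.8353 s.

0.835 s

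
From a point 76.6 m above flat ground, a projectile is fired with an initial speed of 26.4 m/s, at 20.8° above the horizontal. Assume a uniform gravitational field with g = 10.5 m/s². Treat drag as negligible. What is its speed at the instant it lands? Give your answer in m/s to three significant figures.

48.0 m/s

Resolve: vₓ = 26.40 cos 20.8° = 24.68 m/s and v_y0 = 26.40 sin 20.8° = 9.375 m/s.
With up positive and y = 0 at the ground: y(t) = 76.6 + (9.375) t − 5.250 t². Setting y = 0 and taking the positive root: t = [9.375 + √(9.375² + 2·10.5·76.6)] / 10.5 = (9.375 + 41.19) / 10.5 = 4.816 s.
Vertical velocity at impact: v_y = v_y0 − g t = 9.375 − 10.5 × 4.816 = −41.19 m/s.
Speed: |v| = √(vₓ² + v_y²) = √(24.68² + 41.19²) = 48.02 m/s.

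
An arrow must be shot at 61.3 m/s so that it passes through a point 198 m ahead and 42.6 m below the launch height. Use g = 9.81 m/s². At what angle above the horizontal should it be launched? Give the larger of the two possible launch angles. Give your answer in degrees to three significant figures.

75.3°

Trajectory: y = x tanθ − g x² (1 + tan²θ)/(2v₀²). With x = 198, y = −42.6, v₀ = 61.3, g = 9.81:
51.17 tan²θ − 198 tanθ + (8.574) = 0.
tanθ = [198 ± √(198² − 4 × 51.17 × (8.574))] / (2 × 51.17) = (198 ± 193.5) / 102.3, giving tanθ = 0.04380 or 3.825.
θ = 2.508° or 75.35°; the larger is 75.35°.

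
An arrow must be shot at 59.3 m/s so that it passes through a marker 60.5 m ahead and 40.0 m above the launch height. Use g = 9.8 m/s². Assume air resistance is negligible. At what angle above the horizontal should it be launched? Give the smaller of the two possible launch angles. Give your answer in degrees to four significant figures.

38.64°

Trajectory: y = x tanθ − g x² (1 + tan²θ)/(2v₀²). With x = 60.5, y = 40.0, v₀ = 59.3, g = 9.80:
5.100 tan²θ − 60.5 tanθ + (45.10) = 0.
tanθ = [60.5 ± √(60.5² − 4 × 5.100 × (45.10))] / (2 × 5.100) = (60.5 ± 52.35) / 10.20, giving tanθ = 0.7993 or 11.06.
θ = 38.64° or 84.83°; the smaller is 38.64°.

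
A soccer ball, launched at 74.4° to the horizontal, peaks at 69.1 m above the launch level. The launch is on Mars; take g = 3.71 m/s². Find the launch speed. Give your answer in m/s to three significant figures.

At the peak v_y = 0, so v_y0 = √(2gH) = √(2 × 3.71 × 69.1) = 22.64 m/s.
v_y0 = v₀ sin θ ⇒ v₀ = 22.64 / sin 74.4° = 23.51 m/s.

23.5 m/s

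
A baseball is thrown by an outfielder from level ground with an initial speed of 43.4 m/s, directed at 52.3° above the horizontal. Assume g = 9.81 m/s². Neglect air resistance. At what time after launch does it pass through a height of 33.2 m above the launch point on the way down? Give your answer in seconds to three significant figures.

Components: vₓ = 43.40 cos 52.3° = 26.54 m/s, v_y0 = 43.40 sin 52.3° = 34.34 m/s.
Set y = v_y0 t − ½ g t² = 33.2: 4.905 t² − 34.34 t + 33.2 = 0.
t = [34.34 ± √(34.34² − 2·9.81·33.2)] / 9.81 = (34.34 ± 22.97) / 9.81, so t = 1.159 s or t = 5.842 s.
The descending-branch root is 5.842 s.

5.84 s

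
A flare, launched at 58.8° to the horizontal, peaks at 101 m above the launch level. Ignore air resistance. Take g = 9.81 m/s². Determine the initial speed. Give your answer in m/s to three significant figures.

At the peak v_y = 0, so v_y0 = √(2gH) = √(2 × 9.81 × 101) = 44.52 m/s.
v_y0 = v₀ sin θ ⇒ v₀ = 44.52 / sin 58.8° = 52.04 m/s.

52.0 m/s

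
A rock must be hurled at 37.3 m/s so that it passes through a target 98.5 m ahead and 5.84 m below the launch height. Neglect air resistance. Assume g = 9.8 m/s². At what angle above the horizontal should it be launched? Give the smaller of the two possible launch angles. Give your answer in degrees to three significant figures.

18.0°

Trajectory: y = x tanθ − g x² (1 + tan²θ)/(2v₀²). With x = 98.5, y = −5.84, v₀ = 37.3, g = 9.80:
34.17 tan²θ − 98.5 tanθ + (28.33) = 0.
tanθ = [98.5 ± √(98.5² − 4 × 34.17 × (28.33))] / (2 × 34.17) = (98.5 ± 76.35) / 68.34, giving tanθ = 0.3240 or 2.559.
θ = 17.95° or 68.65°; the smaller is 17.95°.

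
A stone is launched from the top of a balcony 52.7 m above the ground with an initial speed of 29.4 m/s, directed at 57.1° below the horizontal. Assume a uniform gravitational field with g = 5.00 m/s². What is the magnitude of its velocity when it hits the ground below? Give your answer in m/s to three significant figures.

vₓ = 29.40 cos 57.1° = 15.97 m/s; v_y0 = −24.68 m/s (downward).
The projectile lands when y = 52.7 + (−24.68) t − ½·5.00·t² = 0. Positive root: t = (−24.68 + √(24.68² + 2·5.00·52.7)) / 5.00 = (−24.68 + 33.71) / 5.00 = 1.805 s.
Vertical velocity at impact: v_y = v_y0 − g t = −24.68 − 5.00 × 1.805 = −33.71 m/s.
Speed: |v| = √(vₓ² + v_y²) = √(15.97² + 33.71²) = 37.30 m/s.

37.3 m/s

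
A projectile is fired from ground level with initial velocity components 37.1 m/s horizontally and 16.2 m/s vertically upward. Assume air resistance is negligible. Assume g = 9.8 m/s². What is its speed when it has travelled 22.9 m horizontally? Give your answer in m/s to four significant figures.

38.46 m/s

At x = 22.9 m, t = x/vₓ = 22.9/37.10 = 0.6173 s.
Vertical velocity there: v_y = v_y0 − g t = 16.20 − 9.80 × 0.6173 = 10.15 m/s.
Speed: √(vₓ² + v_y²) = √(37.10² + 10.15²) = 38.46 m/s.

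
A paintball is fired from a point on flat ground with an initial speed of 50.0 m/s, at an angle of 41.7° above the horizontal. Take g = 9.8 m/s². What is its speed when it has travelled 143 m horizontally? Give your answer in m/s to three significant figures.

37.6 m/s

Horizontal component vₓ = 50.00 cos 41.7° = 37.33 m/s; vertical v_y0 = 50.00 sin 41.7° = 33.26 m/s.
Time to reach x = 143 m: t = x/vₓ = 143/37.33 = 3.831 s.
Vertical velocity there: v_y = v_y0 − g t = 33.26 − 9.80 × 3.831 = −4.277 m/s.
Speed: √(vₓ² + v_y²) = √(37.33² + 4.277²) = 37.58 m/s.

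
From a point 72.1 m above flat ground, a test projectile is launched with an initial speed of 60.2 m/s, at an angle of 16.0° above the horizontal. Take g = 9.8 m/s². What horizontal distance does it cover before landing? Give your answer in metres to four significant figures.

340.6 m

Components: vₓ = 60.20 cos 16.0° = 57.87 m/s, v_y0 = 60.20 sin 16.0° = 16.59 m/s.
With up positive and y = 0 at the ground: y(t) = 72.1 + (16.59) t − 4.900 t². Setting y = 0 and taking the positive root: t = [16.59 + √(16.59² + 2·9.80·72.1)] / 9.80 = (16.59 + 41.09) / 9.80 = 5.886 s.
Horizontal distance: R = vₓ t = 57.87 × 5.886 = 340.6 m.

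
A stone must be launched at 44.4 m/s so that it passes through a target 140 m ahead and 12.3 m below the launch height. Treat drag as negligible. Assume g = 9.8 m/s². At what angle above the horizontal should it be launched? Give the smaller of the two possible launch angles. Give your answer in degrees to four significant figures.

16.13°

Trajectory: y = x tanθ − g x² (1 + tan²θ)/(2v₀²). With x = 140, y = −12.3, v₀ = 44.4, g = 9.80:
48.72 tan²θ − 140 tanθ + (36.42) = 0.
tanθ = [140 ± √(140² − 4 × 48.72 × (36.42))] / (2 × 48.72) = (140 ± 111.8) / 97.44, giving tanθ = 0.2892 or 2.584.
θ = 16.13° or 68.85°; the smaller is 16.13°.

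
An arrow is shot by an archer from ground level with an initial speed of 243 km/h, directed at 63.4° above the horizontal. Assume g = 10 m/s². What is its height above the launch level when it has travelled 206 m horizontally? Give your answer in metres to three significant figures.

179 m

Convert: 243 km/h = 243/3.6 = 67.50 m/s.
Horizontal component vₓ = 67.50 cos 63.4° = 30.22 m/s; vertical v_y0 = 67.50 sin 63.4° = 60.36 m/s.
Time to reach x = 206 m: t = x/vₓ = 206/30.22 = 6.816 s.
Height: y = v_y0 t − ½ g t² = 60.36 × 6.816 − 5.000 × 6.816² = 411.4 − 232.3 = 179.1 m.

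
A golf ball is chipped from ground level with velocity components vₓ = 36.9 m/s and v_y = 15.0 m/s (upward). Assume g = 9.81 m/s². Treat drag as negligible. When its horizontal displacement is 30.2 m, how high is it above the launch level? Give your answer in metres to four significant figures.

Time to reach x = 30.2 m: t = x/vₓ = 30.2/36.90 = 0.8184 s.
Height: y = v_y0 t − ½ g t² = 15.00 × 0.8184 − 4.905 × 0.8184² = 12.28 − 3.285 = 8.991 m.

8.991 m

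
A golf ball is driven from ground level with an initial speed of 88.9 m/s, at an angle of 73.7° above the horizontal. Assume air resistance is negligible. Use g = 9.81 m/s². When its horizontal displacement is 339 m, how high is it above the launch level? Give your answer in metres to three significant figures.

Resolve: vₓ = 88.90 cos 73.7° = 24.95 m/s and v_y0 = 88.90 sin 73.7° = 85.33 m/s.
At x = 339 m, t = x/vₓ = 339/24.95 = 13.59 s.
Height: y = v_y0 t − ½ g t² = 85.33 × 13.59 − 4.905 × 13.59² = 1159 − 905.4 = 253.9 m.

254 m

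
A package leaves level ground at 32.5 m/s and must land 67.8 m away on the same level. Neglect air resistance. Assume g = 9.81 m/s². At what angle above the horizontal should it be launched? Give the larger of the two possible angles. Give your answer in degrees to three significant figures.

From R = (v₀²/g) sin 2θ: sin 2θ = 9.81 × 67.8 / 1056.2 = 0.6297.
2θ = 39.03° or 180° − 39.03° = 141.0°, so θ = 19.51° or 70.49°.
The larger angle is 70.49°.

70.5°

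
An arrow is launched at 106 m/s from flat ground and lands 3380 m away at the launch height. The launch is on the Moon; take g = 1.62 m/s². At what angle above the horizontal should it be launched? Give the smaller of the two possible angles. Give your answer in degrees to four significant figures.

14.58°

R = v₀² sin 2θ / g gives sin 2θ = gR/v₀² = 1.62·3380/106² = 0.4873.
2θ = 29.17° or 180° − 29.17° = 150.8°, so θ = 14.58° or 75.42°.
The smaller angle is 14.58°.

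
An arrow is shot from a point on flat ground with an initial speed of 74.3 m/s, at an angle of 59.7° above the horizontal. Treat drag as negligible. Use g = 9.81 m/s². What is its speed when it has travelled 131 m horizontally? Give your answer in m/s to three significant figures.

47.9 m/s

Horizontal component vₓ = 74.30 cos 59.7° = 37.49 m/s; vertical v_y0 = 74.30 sin 59.7° = 64.15 m/s.
x = vₓ t ⇒ t = 131/37.49 = 3.495 s.
Vertical velocity there: v_y = v_y0 − g t = 64.15 − 9.81 × 3.495 = 29.87 m/s.
Speed: √(vₓ² + v_y²) = √(37.49² + 29.87²) = 47.93 m/s.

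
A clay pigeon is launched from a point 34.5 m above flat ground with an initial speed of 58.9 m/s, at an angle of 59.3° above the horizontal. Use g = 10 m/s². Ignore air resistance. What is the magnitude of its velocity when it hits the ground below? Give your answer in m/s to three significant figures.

64.5 m/s

Resolve: vₓ = 58.90 cos 59.3° = 30.07 m/s and v_y0 = 58.90 sin 59.3° = 50.65 m/s.
With up positive and y = 0 at the ground: y(t) = 34.5 + (50.65) t − 5.000 t². Setting y = 0 and taking the positive root: t = [50.65 + √(50.65² + 2·10.0·34.5)] / 10.0 = (50.65 + 57.05) / 10.0 = 10.77 s.
Vertical velocity at impact: v_y = v_y0 − g t = 50.65 − 10.0 × 10.77 = −57.05 m/s.
Speed: |v| = √(vₓ² + v_y²) = √(30.07² + 57.05²) = 64.49 m/s.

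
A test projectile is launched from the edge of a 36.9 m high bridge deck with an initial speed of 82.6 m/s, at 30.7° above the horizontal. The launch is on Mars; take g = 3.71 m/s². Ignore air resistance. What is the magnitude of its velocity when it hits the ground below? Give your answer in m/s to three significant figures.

Components: vₓ = 82.60 cos 30.7° = 71.02 m/s, v_y0 = 82.60 sin 30.7° = 42.17 m/s.
With up positive and y = 0 at the ground: y(t) = 36.9 + (42.17) t − 1.855 t². Setting y = 0 and taking the positive root: t = [42.17 + √(42.17² + 2·3.71·36.9)] / 3.71 = (42.17 + 45.30) / 3.71 = 23.58 s.
Vertical velocity at impact: v_y = v_y0 − g t = 42.17 − 3.71 × 23.58 = −45.30 m/s.
Speed: |v| = √(vₓ² + v_y²) = √(71.02² + 45.30²) = 84.24 m/s.

84.2 m/s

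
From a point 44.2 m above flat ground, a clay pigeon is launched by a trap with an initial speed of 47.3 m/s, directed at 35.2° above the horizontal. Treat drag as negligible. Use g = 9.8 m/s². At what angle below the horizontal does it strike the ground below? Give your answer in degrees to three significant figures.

Resolve: vₓ = 47.30 cos 35.2° = 38.65 m/s and v_y0 = 47.30 sin 35.2° = 27.27 m/s.
The projectile lands when y = 44.2 + (27.27) t − ½·9.80·t² = 0. Positive root: t = (27.27 + √(27.27² + 2·9.80·44.2)) / 9.80 = (27.27 + 40.12) / 9.80 = 6.876 s.
At impact: v_y = v_y0 − g t = −40.12 m/s; vₓ = 38.65 m/s.
Angle below horizontal: arctan(|v_y|/vₓ) = arctan(40.12/38.65) = 46.07°.

46.1°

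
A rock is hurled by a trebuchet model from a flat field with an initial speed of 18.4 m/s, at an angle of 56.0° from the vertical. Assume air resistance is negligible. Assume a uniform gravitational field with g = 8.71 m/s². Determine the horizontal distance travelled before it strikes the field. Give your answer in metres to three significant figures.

vₓ = 18.40 sin 56.0° = 15.25 m/s; v_y0 = 18.40 cos 56.0° = 10.29 m/s.
Time aloft: T = 2 v_y0 / g = 2 × 10.29 / 8.71 = 2.363 s.
Range: R = vₓ T = 15.25 × 2.363 = 36.04 m.

36.0 m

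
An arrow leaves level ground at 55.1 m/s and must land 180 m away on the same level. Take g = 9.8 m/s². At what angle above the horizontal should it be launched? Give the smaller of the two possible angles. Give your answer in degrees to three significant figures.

17.8°

From R = (v₀²/g) sin 2θ: sin 2θ = 9.80 × 180 / 3036.0 = 0.5810.
2θ = 35.52° or 180° − 35.52° = 144.5°, so θ = 17.76° or 72.24°.
The smaller angle is 17.76°.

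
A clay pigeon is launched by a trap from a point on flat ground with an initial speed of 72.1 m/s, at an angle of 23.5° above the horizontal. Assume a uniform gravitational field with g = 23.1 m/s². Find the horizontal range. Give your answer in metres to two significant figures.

160 m

Resolve: vₓ = 72.10 cos 23.5° = 66.12 m/s and v_y0 = 72.10 sin 23.5° = 28.75 m/s.
Time aloft: T = 2 v_y0 / g = 2 × 28.75 / 23.1 = 2.489 s.
Range: R = vₓ T = 66.12 × 2.489 = 164.6 m.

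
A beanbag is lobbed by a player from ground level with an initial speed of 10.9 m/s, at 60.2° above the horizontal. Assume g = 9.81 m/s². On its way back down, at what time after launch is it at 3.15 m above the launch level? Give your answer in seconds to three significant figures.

1.50 s

Horizontal component vₓ = 10.90 cos 60.2° = 5.417 m/s; vertical v_y0 = 10.90 sin 60.2° = 9.459 m/s.
Set y = v_y0 t − ½ g t² = 3.15: 4.905 t² − 9.459 t + 3.15 = 0.
Quadratic formula: t = (9.459 ± √27.663) / 9.81 = (9.459 ± 5.260) / 9.81 → t = 0.4280 s or 1.500 s.
The descending-branch root is 1.500 s.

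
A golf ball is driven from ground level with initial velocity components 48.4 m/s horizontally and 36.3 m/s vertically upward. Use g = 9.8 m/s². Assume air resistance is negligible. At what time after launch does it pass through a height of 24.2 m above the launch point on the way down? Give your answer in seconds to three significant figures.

Height y(t) = 36.30 t − 4.900 t² = 24.2 gives 4.900 t² − 36.30 t + 24.2 = 0.
t = [36.30 ± √(36.30² − 2·9.80·24.2)] / 9.80 = (36.30 ± 29.04) / 9.80, so t = 0.7407 s or t = 6.667 s.
The descending-branch root is 6.667 s.

6.67 s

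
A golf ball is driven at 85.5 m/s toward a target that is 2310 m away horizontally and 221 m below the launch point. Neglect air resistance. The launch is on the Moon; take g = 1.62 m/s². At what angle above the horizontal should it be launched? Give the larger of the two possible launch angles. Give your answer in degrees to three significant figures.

75.0°

Trajectory: y = x tanθ − g x² (1 + tan²θ)/(2v₀²). With x = 2310, y = −221, v₀ = 85.5, g = 1.62:
591.3 tan²θ − 2310 tanθ + (370.3) = 0.
tanθ = [2310 ± √(2310² − 4 × 591.3 × (370.3))] / (2 × 591.3) = (2310 ± 2112) / 1183, giving tanθ = 0.1675 or 3.739.
θ = 9.507° or 75.03°; the larger is 75.03°.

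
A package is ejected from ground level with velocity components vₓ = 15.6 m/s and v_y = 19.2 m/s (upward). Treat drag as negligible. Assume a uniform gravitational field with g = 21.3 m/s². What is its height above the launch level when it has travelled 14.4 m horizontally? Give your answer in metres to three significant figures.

8.65 m

x = vₓ t ⇒ t = 14.4/15.60 = 0.9231 s.
Height: y = v_y0 t − ½ g t² = 19.20 × 0.9231 − 10.65 × 0.9231² = 17.72 − 9.075 = 8.649 m.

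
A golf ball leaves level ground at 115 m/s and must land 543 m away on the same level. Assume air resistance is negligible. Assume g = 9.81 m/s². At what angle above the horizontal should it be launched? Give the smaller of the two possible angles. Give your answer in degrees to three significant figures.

11.9°

R = v₀² sin 2θ / g gives sin 2θ = gR/v₀² = 9.81·543/115² = 0.4028.
2θ = 23.75° or 180° − 23.75° = 156.2°, so θ = 11.88° or 78.12°.
The smaller angle is 11.88°.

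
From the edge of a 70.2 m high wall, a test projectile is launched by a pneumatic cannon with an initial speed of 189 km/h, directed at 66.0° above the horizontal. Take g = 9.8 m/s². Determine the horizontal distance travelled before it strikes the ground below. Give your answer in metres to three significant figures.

237 m

Convert: 189 km/h = 189/3.6 = 52.50 m/s.
Resolve: vₓ = 52.50 cos 66.0° = 21.35 m/s and v_y0 = 52.50 sin 66.0° = 47.96 m/s.
The projectile lands when y = 70.2 + (47.96) t − ½·9.80·t² = 0. Positive root: t = (47.96 + √(47.96² + 2·9.80·70.2)) / 9.80 = (47.96 + 60.63) / 9.80 = 11.08 s.
Horizontal distance: R = vₓ t = 21.35 × 11.08 = 236.6 m.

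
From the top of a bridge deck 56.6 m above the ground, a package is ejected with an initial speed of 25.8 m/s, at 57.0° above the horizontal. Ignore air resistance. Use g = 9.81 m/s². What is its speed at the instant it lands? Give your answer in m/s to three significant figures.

Components: vₓ = 25.80 cos 57.0° = 14.05 m/s, v_y0 = 25.80 sin 57.0° = 21.64 m/s.
The projectile lands when y = 56.6 + (21.64) t − ½·9.81·t² = 0. Positive root: t = (21.64 + √(21.64² + 2·9.81·56.6)) / 9.81 = (21.64 + 39.73) / 9.81 = 6.256 s.
Vertical velocity at impact: v_y = v_y0 − g t = 21.64 − 9.81 × 6.256 = −39.73 m/s.
Speed: |v| = √(vₓ² + v_y²) = √(14.05² + 39.73²) = 42.14 m/s.

42.1 m/s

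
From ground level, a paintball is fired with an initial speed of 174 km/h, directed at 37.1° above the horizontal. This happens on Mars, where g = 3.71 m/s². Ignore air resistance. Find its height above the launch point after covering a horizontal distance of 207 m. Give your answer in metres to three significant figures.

103 m

Convert: 174 km/h = 174/3.6 = 48.33 m/s.
vₓ = 48.33 cos 37.1° = 38.55 m/s; v_y0 = 48.33 sin 37.1° = 29.16 m/s.
Time to reach x = 207 m: t = x/vₓ = 207/38.55 = 5.370 s.
Height: y = v_y0 t − ½ g t² = 29.16 × 5.370 − 1.855 × 5.370² = 156.6 − 53.49 = 103.1 m.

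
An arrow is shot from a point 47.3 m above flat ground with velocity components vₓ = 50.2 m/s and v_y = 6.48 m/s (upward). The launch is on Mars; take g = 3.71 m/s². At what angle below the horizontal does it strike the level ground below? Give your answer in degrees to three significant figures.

21.5°

Vertical motion (up positive, ground at y = 0): 1.855 t² − (6.480) t − 47.3 = 0, so t = (6.480 + √(6.480² + 2·3.71·47.3)) / 3.71 = (6.480 + 19.82) / 3.71 = 7.090 s.
At impact: v_y = v_y0 − g t = −19.82 m/s; vₓ = 50.20 m/s.
Angle below horizontal: arctan(|v_y|/vₓ) = arctan(19.82/50.20) = 21.55°.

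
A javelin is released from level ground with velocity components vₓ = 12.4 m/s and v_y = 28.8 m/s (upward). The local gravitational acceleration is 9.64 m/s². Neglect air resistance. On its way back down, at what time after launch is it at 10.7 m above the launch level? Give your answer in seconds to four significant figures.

Require v_y0 t − ½ g t² = 10.7, i.e. 4.820 t² − 28.80 t + 10.7 = 0.
t = [28.80 ± √(28.80² − 2·9.64·10.7)] / 9.64 = (28.80 ± 24.96) / 9.64, so t = 0.3980 s or t = 5.577 s.
The descending-branch root is 5.577 s.

5.577 s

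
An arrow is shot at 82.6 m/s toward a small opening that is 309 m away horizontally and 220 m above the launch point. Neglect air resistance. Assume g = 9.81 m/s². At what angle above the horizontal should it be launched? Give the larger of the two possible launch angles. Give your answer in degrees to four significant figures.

72.54°

Trajectory: y = x tanθ − g x² (1 + tan²θ)/(2v₀²). With x = 309, y = 220, v₀ = 82.6, g = 9.81:
68.64 tan²θ − 309 tanθ + (288.6) = 0.
tanθ = [309 ± √(309² − 4 × 68.64 × (288.6))] / (2 × 68.64) = (309 ± 127.4) / 137.3, giving tanθ = 1.323 or 3.179.
θ = 52.91° or 72.54°; the larger is 72.54°.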